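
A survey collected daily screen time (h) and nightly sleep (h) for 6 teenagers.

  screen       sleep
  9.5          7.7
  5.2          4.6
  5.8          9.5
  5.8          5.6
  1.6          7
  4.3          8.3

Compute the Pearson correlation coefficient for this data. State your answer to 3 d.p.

0.104

n = 6, Σx = 32.2, Σy = 42.7, Σx² = 205.62, Σy² = 319.95, Σxy = 231.54
nΣxy − ΣxΣy = 1389.24 − 1374.94 = 14.3
nΣx² − (Σx)² = 1233.72 − 1036.84 = 196.88; nΣy² − (Σy)² = 1919.7 − 1823.29 = 96.41
r = 14.3 / √(196.88 × 96.41) = 14.3 / 137.7723 ≈ 0.104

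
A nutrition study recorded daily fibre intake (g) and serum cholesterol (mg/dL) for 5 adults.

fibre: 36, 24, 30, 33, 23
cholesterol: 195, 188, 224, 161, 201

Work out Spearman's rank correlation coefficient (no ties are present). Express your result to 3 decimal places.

Rank fibre: 5, 2, 3, 4, 1
Rank cholesterol: 3, 2, 5, 1, 4
d = rank(fibre) − rank(cholesterol): 2, 0, -2, 3, -3; Σd² = 26
ρ = 1 − 6Σd² / [n(n²−1)] = 1 − 6×26 / (5×24) = 1 − 156/120 ≈ -0.300

-0.300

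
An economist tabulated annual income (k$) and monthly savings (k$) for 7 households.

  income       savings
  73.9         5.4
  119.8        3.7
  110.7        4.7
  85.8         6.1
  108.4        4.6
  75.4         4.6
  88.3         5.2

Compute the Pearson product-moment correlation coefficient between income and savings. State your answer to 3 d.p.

-0.659

n = 7, Σx = 662.3, Σy = 34.3, Σx² = 64661.99, Σy² = 171.51, Σxy = 3190.63
nΣxy − ΣxΣy = 22334.41 − 22716.89 = -382.48
nΣx² − (Σx)² = 452633.93 − 438641.29 = 13992.64; nΣy² − (Σy)² = 1200.57 − 1176.49 = 24.08
r = -382.48 / √(13992.64 × 24.08) = -382.48 / 580.4677 ≈ -0.659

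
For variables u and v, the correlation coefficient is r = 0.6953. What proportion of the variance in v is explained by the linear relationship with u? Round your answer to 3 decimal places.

r² = (0.6953)² = 0.483

0.483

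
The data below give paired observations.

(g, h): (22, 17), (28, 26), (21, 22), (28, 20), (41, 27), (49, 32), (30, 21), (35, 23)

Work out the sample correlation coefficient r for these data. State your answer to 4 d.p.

0.8471

n = 8, Σg = 254, Σh = 188, Σg² = 8700, Σh² = 4572, Σgh = 6234
nΣgh − ΣgΣh = 49872 − 47752 = 2120
nΣg² − (Σg)² = 69600 − 64516 = 5084; nΣh² − (Σh)² = 36576 − 35344 = 1232
r = 2120 / √(5084 × 1232) = 2120 / 2502.6961 ≈ 0.8471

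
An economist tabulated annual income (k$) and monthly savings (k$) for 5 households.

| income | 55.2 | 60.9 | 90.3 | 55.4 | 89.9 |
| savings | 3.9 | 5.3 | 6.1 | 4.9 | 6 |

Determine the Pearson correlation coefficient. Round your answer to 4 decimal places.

0.8693

n = 5, Σx = 351.7, Σy = 26.2, Σx² = 26061.11, Σy² = 140.52, Σxy = 1899.74
nΣxy − ΣxΣy = 9498.7 − 9214.54 = 284.16
nΣx² − (Σx)² = 130305.55 − 123692.89 = 6612.66; nΣy² − (Σy)² = 702.6 − 686.44 = 16.16
r = 284.16 / √(6612.66 × 16.16) = 284.16 / 326.8954 ≈ 0.8693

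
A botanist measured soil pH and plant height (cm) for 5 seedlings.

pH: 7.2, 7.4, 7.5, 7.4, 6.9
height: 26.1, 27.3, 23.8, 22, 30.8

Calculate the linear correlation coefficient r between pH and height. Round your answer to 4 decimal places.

n = 5, Σx = 36.4, Σy = 130, Σx² = 265.22, Σy² = 3425.58, Σxy = 943.76
nΣxy − ΣxΣy = 4718.8 − 4732 = -13.2
nΣx² − (Σx)² = 1326.1 − 1324.96 = 1.14; nΣy² − (Σy)² = 17127.9 − 16900 = 227.9
r = -13.2 / √(1.14 × 227.9) = -13.2 / 16.1185 ≈ -0.8189

-0.8189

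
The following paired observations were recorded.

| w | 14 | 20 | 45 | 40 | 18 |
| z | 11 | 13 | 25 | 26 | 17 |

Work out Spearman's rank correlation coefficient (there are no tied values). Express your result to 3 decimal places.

Rank w: 1, 3, 5, 4, 2
Rank z: 1, 2, 4, 5, 3
d = rank(w) − rank(z): 0, 1, 1, -1, -1; Σd² = 4
ρ = 1 − 6Σd² / [n(n²−1)] = 1 − 6×4 / (5×24) = 1 − 24/120 ≈ 0.800

0.800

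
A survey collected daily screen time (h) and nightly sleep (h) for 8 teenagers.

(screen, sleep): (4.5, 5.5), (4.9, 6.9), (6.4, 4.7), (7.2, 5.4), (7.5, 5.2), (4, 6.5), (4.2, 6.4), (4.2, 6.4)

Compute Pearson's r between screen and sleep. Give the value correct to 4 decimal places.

n = 8, Σx = 42.9, Σy = 47, Σx² = 244.59, Σy² = 280.32, Σxy = 246.28
nΣxy − ΣxΣy = 1970.24 − 2016.3 = -46.06
nΣx² − (Σx)² = 1956.72 − 1840.41 = 116.31; nΣy² − (Σy)² = 2242.56 − 2209 = 33.56
r = -46.06 / √(116.31 × 33.56) = -46.06 / 62.4769 ≈ -0.7372

-0.7372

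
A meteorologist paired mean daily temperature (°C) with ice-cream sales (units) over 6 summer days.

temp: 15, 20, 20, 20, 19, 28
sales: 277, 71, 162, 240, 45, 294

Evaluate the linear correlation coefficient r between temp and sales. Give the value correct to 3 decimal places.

0.249

n = 6, Σx = 122, Σy = 1089, Σx² = 2570, Σy² = 254075, Σxy = 22702
nΣxy − ΣxΣy = 136212 − 132858 = 3354
nΣx² − (Σx)² = 15420 − 14884 = 536; nΣy² − (Σy)² = 1524450 − 1185921 = 338529
r = 3354 / √(536 × 338529) = 3354 / 13470.3951 ≈ 0.249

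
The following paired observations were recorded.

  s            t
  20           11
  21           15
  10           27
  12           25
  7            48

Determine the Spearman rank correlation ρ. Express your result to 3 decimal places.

-0.900

Rank s: 4, 5, 2, 3, 1
Rank t: 1, 2, 4, 3, 5
d = rank(s) − rank(t): 3, 3, -2, 0, -4; Σd² = 38
ρ = 1 − 6Σd² / [n(n²−1)] = 1 − 6×38 / (5×24) = 1 − 228/120 ≈ -0.900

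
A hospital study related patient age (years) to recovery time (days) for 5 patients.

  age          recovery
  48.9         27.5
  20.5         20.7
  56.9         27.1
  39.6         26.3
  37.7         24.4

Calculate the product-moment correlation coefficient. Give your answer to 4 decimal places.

0.9308

n = 5, Σx = 203.6, Σy = 126, Σx² = 9038.52, Σy² = 3206.2, Σxy = 5272.45
nΣxy − ΣxΣy = 26362.25 − 25653.6 = 708.65
nΣx² − (Σx)² = 45192.6 − 41452.96 = 3739.64; nΣy² − (Σy)² = 16031 − 15876 = 155
r = 708.65 / √(3739.64 × 155) = 708.65 / 761.3437 ≈ 0.9308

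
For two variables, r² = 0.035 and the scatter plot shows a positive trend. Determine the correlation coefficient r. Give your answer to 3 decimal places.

|r| = √0.035 = 0.187
The association is positive, so r = 0.187.

0.187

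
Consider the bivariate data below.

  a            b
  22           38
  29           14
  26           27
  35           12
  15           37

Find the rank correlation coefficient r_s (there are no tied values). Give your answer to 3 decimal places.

Rank a: 2, 4, 3, 5, 1
Rank b: 5, 2, 3, 1, 4
d = rank(a) − rank(b): -3, 2, 0, 4, -3; Σd² = 38
ρ = 1 − 6Σd² / [n(n²−1)] = 1 − 6×38 / (5×24) = 1 − 228/120 ≈ -0.900

-0.900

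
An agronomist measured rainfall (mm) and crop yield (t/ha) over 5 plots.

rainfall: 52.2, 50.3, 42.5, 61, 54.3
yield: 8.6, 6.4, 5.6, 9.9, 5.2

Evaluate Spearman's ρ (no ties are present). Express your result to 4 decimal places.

0.4000

Rank rainfall: 3, 2, 1, 5, 4
Rank yield: 4, 3, 2, 5, 1
d = rank(rainfall) − rank(yield): -1, -1, -1, 0, 3; Σd² = 12
ρ = 1 − 6Σd² / [n(n²−1)] = 1 − 6×12 / (5×24) = 1 − 72/120 ≈ 0.4000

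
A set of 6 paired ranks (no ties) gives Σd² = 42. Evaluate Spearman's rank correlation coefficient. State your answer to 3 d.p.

ρ = 1 − 6Σd² / [n(n²−1)] = 1 − 6×42 / (6×35)
  = 1 − 252/210 = 1 − 1.2000 ≈ -0.200

-0.200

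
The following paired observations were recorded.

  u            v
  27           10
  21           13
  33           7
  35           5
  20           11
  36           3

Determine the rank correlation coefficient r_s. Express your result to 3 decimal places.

-0.943

Rank u: 3, 2, 4, 5, 1, 6
Rank v: 4, 6, 3, 2, 5, 1
d = rank(u) − rank(v): -1, -4, 1, 3, -4, 5; Σd² = 68
ρ = 1 − 6Σd² / [n(n²−1)] = 1 − 6×68 / (6×35) = 1 − 408/210 ≈ -0.943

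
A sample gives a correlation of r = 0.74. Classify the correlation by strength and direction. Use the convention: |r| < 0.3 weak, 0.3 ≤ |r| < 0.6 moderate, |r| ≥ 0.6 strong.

r = 0.74 > 0 so the relationship is positive.
|r| = 0.74, which falls in the strong range.

strong positive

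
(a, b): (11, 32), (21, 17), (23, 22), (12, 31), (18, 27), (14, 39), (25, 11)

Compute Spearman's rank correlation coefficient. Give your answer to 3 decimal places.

-0.857

Rank a: 1, 5, 6, 2, 4, 3, 7
Rank b: 6, 2, 3, 5, 4, 7, 1
d = rank(a) − rank(b): -5, 3, 3, -3, 0, -4, 6; Σd² = 104
ρ = 1 − 6Σd² / [n(n²−1)] = 1 − 6×104 / (7×48) = 1 − 624/336 ≈ -0.857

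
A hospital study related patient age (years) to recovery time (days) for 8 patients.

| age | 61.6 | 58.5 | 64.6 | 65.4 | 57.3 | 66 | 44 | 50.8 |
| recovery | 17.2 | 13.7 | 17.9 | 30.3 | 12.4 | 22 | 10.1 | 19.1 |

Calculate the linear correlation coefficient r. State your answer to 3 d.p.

0.652

n = 8, Σx = 468.2, Σy = 142.7, Σx² = 27823.06, Σy² = 2826.61, Σxy = 8576.13
nΣxy − ΣxΣy = 68609.04 − 66812.14 = 1796.9
nΣx² − (Σx)² = 222584.48 − 219211.24 = 3373.24; nΣy² − (Σy)² = 22612.88 − 20363.29 = 2249.59
r = 1796.9 / √(3373.24 × 2249.59) = 1796.9 / 2754.7063 ≈ 0.652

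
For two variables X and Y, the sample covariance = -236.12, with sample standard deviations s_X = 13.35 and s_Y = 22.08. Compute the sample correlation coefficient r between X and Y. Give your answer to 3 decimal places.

-0.801

r = Cov(X,Y) / (s_X · s_Y) = -236.12 / (13.35 × 22.08)
  = -236.12 / 294.7680 ≈ -0.801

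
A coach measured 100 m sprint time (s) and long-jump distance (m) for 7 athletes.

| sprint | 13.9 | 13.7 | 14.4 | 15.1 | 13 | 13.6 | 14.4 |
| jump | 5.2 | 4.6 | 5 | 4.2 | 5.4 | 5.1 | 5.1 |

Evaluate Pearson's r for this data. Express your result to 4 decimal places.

-0.7042

n = 7, Σx = 98.1, Σy = 34.6, Σx² = 1377.59, Σy² = 172.02, Σxy = 483.72
nΣxy − ΣxΣy = 3386.04 − 3394.26 = -8.22
nΣx² − (Σx)² = 9643.13 − 9623.61 = 19.52; nΣy² − (Σy)² = 1204.14 − 1197.16 = 6.98
r = -8.22 / √(19.52 × 6.98) = -8.22 / 11.6726 ≈ -0.7042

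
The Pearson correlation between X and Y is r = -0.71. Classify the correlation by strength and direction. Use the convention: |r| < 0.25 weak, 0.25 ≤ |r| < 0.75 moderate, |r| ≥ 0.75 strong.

moderate negative

r = -0.71 < 0 so the relationship is negative.
|r| = 0.71, which falls in the moderate range.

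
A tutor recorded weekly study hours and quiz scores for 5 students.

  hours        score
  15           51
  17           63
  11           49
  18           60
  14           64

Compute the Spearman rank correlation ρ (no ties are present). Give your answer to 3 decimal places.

0.300

Rank hours: 3, 4, 1, 5, 2
Rank score: 2, 4, 1, 3, 5
d = rank(hours) − rank(score): 1, 0, 0, 2, -3; Σd² = 14
ρ = 1 − 6Σd² / [n(n²−1)] = 1 − 6×14 / (5×24) = 1 − 84/120 ≈ 0.300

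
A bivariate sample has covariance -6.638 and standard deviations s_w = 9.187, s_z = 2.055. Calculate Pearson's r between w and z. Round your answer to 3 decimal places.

r = Cov(w,z) / (s_w · s_z) = -6.638 / (9.187 × 2.055)
  = -6.638 / 18.8793 ≈ -0.352

-0.352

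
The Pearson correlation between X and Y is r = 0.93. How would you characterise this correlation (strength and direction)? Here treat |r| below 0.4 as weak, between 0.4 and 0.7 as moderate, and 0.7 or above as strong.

r = 0.93 > 0 so the relationship is positive.
|r| = 0.93, which falls in the strong range.

strong positive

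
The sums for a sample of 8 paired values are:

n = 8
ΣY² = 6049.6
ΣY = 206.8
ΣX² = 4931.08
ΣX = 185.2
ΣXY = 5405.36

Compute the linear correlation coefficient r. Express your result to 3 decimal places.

r = (nΣXY − ΣXΣY) / √[(nΣX² − (ΣX)²)(nΣY² − (ΣY)²)]
Numerator: 8×5405.36 − 185.2×206.8 = 4943.52
Denominator: √[(39448.64 − 34299.04)(48396.8 − 42766.24)] = √[5149.6 × 5630.56] = 5384.7128
r = 4943.52 / 5384.7128 ≈ 0.918

0.918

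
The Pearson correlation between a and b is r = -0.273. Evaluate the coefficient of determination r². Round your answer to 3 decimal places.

0.075

r² = (-0.273)² = 0.075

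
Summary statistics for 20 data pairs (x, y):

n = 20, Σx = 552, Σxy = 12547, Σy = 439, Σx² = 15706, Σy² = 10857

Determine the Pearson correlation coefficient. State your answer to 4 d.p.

r = (nΣxy − ΣxΣy) / √[(nΣx² − (Σx)²)(nΣy² − (Σy)²)]
Numerator: 20×12547 − 552×439 = 8612
Denominator: √[(314120 − 304704)(217140 − 192721)] = √[9416 × 24419] = 15163.4199
r = 8612 / 15163.4199 ≈ 0.5679

0.5679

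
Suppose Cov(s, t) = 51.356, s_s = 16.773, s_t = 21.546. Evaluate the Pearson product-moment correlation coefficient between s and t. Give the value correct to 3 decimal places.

r = Cov(s,t) / (s_s · s_t) = 51.356 / (16.773 × 21.546)
  = 51.356 / 361.3911 ≈ 0.142

0.142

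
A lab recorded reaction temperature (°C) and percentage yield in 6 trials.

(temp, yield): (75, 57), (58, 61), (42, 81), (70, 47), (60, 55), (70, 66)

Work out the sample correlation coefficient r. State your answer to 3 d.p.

n = 6, Σx = 375, Σy = 367, Σx² = 24153, Σy² = 23121, Σxy = 22425
nΣxy − ΣxΣy = 134550 − 137625 = -3075
nΣx² − (Σx)² = 144918 − 140625 = 4293; nΣy² − (Σy)² = 138726 − 134689 = 4037
r = -3075 / √(4293 × 4037) = -3075 / 4163.0327 ≈ -0.739

-0.739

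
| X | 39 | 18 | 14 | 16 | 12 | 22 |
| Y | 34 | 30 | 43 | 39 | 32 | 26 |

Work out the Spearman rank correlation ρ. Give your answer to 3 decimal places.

-0.371

Rank X: 6, 4, 2, 3, 1, 5
Rank Y: 4, 2, 6, 5, 3, 1
d = rank(X) − rank(Y): 2, 2, -4, -2, -2, 4; Σd² = 48
ρ = 1 − 6Σd² / [n(n²−1)] = 1 − 6×48 / (6×35) = 1 − 288/210 ≈ -0.371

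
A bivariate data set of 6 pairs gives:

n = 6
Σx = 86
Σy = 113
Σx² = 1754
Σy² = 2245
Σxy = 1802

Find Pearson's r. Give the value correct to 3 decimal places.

r = (nΣxy − ΣxΣy) / √[(nΣx² − (Σx)²)(nΣy² − (Σy)²)]
Numerator: 6×1802 − 86×113 = 1094
Denominator: √[(10524 − 7396)(13470 − 12769)] = √[3128 × 701] = 1480.7863
r = 1094 / 1480.7863 ≈ 0.739

0.739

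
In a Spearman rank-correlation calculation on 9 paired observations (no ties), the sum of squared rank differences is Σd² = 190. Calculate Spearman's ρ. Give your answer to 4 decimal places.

-0.5833

ρ = 1 − 6Σd² / [n(n²−1)] = 1 − 6×190 / (9×80)
  = 1 − 1140/720 = 1 − 1.58333 ≈ -0.5833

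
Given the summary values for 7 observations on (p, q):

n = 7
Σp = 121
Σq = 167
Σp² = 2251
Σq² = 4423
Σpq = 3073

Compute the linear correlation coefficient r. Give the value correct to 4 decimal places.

r = (nΣpq − ΣpΣq) / √[(nΣp² − (Σp)²)(nΣq² − (Σq)²)]
Numerator: 7×3073 − 121×167 = 1304
Denominator: √[(15757 − 14641)(30961 − 27889)] = √[1116 × 3072] = 1851.5809
r = 1304 / 1851.5809 ≈ 0.7043

0.7043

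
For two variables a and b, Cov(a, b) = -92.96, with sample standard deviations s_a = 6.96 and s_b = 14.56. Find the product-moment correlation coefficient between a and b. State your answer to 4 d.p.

-0.9173

r = Cov(a,b) / (s_a · s_b) = -92.96 / (6.96 × 14.56)
  = -92.96 / 101.3376 ≈ -0.9173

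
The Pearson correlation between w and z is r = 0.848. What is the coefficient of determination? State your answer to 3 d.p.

0.719

r² = (0.848)² = 0.719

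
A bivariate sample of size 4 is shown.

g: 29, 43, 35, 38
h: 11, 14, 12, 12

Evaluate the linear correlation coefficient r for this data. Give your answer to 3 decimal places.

0.939

n = 4, Σg = 145, Σh = 49, Σg² = 5359, Σh² = 605, Σgh = 1797
nΣgh − ΣgΣh = 7188 − 7105 = 83
nΣg² − (Σg)² = 21436 − 21025 = 411; nΣh² − (Σh)² = 2420 − 2401 = 19
r = 83 / √(411 × 19) = 83 / 88.3685 ≈ 0.939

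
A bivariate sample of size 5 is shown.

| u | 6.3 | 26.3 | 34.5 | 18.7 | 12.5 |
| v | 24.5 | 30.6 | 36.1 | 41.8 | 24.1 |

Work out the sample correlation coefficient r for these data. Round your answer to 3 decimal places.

n = 5, Σu = 98.3, Σv = 157.1, Σu² = 2427.57, Σv² = 5167.87, Σuv = 3287.49
nΣuv − ΣuΣv = 16437.45 − 15442.93 = 994.52
nΣu² − (Σu)² = 12137.85 − 9662.89 = 2474.96; nΣv² − (Σv)² = 25839.35 − 24680.41 = 1158.94
r = 994.52 / √(2474.96 × 1158.94) = 994.52 / 1693.6145 ≈ 0.587

0.587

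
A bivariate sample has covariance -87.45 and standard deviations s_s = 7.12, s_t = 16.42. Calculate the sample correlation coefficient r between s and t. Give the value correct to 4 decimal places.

-0.7480

r = Cov(s,t) / (s_s · s_t) = -87.45 / (7.12 × 16.42)
  = -87.45 / 116.9104 ≈ -0.7480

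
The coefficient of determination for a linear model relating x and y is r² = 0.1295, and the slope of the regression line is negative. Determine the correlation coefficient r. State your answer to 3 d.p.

|r| = √0.1295 = 0.360
The association is negative, so r = −0.360.

-0.360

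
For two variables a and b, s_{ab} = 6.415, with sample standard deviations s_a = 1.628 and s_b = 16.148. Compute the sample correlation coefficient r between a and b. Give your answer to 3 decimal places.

0.244

r = Cov(a,b) / (s_a · s_b) = 6.415 / (1.628 × 16.148)
  = 6.415 / 26.2889 ≈ 0.244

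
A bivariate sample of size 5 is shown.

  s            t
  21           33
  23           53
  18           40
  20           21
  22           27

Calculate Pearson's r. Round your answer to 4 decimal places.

n = 5, Σs = 104, Σt = 174, Σs² = 2178, Σt² = 6668, Σst = 3646
nΣst − ΣsΣt = 18230 − 18096 = 134
nΣs² − (Σs)² = 10890 − 10816 = 74; nΣt² − (Σt)² = 33340 − 30276 = 3064
r = 134 / √(74 × 3064) = 134 / 476.1680 ≈ 0.2814

0.2814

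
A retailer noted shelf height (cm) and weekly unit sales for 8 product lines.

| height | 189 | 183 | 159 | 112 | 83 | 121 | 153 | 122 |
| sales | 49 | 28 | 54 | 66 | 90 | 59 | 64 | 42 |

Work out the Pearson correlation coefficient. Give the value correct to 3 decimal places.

n = 8, Σx = 1122, Σy = 452, Σx² = 166858, Σy² = 27898, Σxy = 59888
nΣxy − ΣxΣy = 479104 − 507144 = -28040
nΣx² − (Σx)² = 1334864 − 1258884 = 75980; nΣy² − (Σy)² = 223184 − 204304 = 18880
r = -28040 / √(75980 × 18880) = -28040 / 37874.8254 ≈ -0.740

-0.740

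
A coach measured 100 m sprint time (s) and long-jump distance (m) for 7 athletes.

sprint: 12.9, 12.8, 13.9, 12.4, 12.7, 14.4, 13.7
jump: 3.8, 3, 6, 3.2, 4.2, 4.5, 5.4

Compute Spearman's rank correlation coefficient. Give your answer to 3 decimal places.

0.714

Rank sprint: 4, 3, 6, 1, 2, 7, 5
Rank jump: 3, 1, 7, 2, 4, 5, 6
d = rank(sprint) − rank(jump): 1, 2, -1, -1, -2, 2, -1; Σd² = 16
ρ = 1 − 6Σd² / [n(n²−1)] = 1 − 6×16 / (7×48) = 1 − 96/336 ≈ 0.714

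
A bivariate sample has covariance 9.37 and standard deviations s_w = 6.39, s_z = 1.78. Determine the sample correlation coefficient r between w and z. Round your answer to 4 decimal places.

0.8238

r = Cov(w,z) / (s_w · s_z) = 9.37 / (6.39 × 1.78)
  = 9.37 / 11.3742 ≈ 0.8238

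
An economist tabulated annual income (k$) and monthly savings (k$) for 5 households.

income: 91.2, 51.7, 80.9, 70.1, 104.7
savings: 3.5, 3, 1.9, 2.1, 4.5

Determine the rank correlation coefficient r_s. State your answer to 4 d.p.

Rank income: 4, 1, 3, 2, 5
Rank savings: 4, 3, 1, 2, 5
d = rank(income) − rank(savings): 0, -2, 2, 0, 0; Σd² = 8
ρ = 1 − 6Σd² / [n(n²−1)] = 1 − 6×8 / (5×24) = 1 − 48/120 ≈ 0.6000

0.6000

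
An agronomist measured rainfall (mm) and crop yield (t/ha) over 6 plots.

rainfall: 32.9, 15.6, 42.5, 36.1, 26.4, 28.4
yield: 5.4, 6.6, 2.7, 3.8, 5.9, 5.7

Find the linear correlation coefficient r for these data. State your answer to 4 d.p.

n = 6, Σx = 181.9, Σy = 30.1, Σx² = 5938.75, Σy² = 161.75, Σxy = 850.19
nΣxy − ΣxΣy = 5101.14 − 5475.19 = -374.05
nΣx² − (Σx)² = 35632.5 − 33087.61 = 2544.89; nΣy² − (Σy)² = 970.5 − 906.01 = 64.49
r = -374.05 / √(2544.89 × 64.49) = -374.05 / 405.1172 ≈ -0.9233

-0.9233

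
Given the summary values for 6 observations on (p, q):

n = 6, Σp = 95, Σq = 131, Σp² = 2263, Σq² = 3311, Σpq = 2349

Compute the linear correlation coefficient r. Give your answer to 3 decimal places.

0.470

r = (nΣpq − ΣpΣq) / √[(nΣp² − (Σp)²)(nΣq² − (Σq)²)]
Numerator: 6×2349 − 95×131 = 1649
Denominator: √[(13578 − 9025)(19866 − 17161)] = √[4553 × 2705] = 3509.3967
r = 1649 / 3509.3967 ≈ 0.470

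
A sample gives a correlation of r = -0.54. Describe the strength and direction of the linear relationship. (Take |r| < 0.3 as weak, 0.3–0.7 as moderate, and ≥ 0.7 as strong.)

moderate negative

r = -0.54 < 0 so the relationship is negative.
|r| = 0.54, which falls in the moderate range.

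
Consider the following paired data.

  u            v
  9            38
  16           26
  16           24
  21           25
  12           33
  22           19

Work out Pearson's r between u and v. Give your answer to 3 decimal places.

n = 6, Σu = 96, Σv = 165, Σu² = 1662, Σv² = 4771, Σuv = 2481
nΣuv − ΣuΣv = 14886 − 15840 = -954
nΣu² − (Σu)² = 9972 − 9216 = 756; nΣv² − (Σv)² = 28626 − 27225 = 1401
r = -954 / √(756 × 1401) = -954 / 1029.1530 ≈ -0.927

-0.927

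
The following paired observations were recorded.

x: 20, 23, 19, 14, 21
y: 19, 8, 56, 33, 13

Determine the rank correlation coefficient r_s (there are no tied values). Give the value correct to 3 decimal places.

Rank x: 3, 5, 2, 1, 4
Rank y: 3, 1, 5, 4, 2
d = rank(x) − rank(y): 0, 4, -3, -3, 2; Σd² = 38
ρ = 1 − 6Σd² / [n(n²−1)] = 1 − 6×38 / (5×24) = 1 − 228/120 ≈ -0.900

-0.900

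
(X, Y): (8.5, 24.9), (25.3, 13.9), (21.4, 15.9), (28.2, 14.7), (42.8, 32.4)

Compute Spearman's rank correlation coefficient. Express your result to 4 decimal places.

0.1000

Rank X: 1, 3, 2, 4, 5
Rank Y: 4, 1, 3, 2, 5
d = rank(X) − rank(Y): -3, 2, -1, 2, 0; Σd² = 18
ρ = 1 − 6Σd² / [n(n²−1)] = 1 − 6×18 / (5×24) = 1 − 108/120 ≈ 0.1000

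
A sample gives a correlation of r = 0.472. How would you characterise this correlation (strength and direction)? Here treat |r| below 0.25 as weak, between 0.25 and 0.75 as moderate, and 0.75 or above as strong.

moderate positive

r = 0.472 > 0 so the relationship is positive.
|r| = 0.472, which falls in the moderate range.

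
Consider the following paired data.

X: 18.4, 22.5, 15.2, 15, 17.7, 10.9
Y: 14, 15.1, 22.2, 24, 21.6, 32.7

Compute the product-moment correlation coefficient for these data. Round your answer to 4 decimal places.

-0.9072

n = 6, ΣX = 99.7, ΣY = 129.6, ΣX² = 1732.95, ΣY² = 3028.7, ΣXY = 2033.54
nΣXY − ΣXΣY = 12201.24 − 12921.12 = -719.88
nΣX² − (ΣX)² = 10397.7 − 9940.09 = 457.61; nΣY² − (ΣY)² = 18172.2 − 16796.16 = 1376.04
r = -719.88 / √(457.61 × 1376.04) = -719.88 / 793.5299 ≈ -0.9072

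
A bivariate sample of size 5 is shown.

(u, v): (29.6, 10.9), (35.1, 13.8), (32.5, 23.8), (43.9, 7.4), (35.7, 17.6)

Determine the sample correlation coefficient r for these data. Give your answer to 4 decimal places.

n = 5, Σu = 176.8, Σv = 73.5, Σu² = 6366.12, Σv² = 1240.21, Σuv = 2533.7
nΣuv − ΣuΣv = 12668.5 − 12994.8 = -326.3
nΣu² − (Σu)² = 31830.6 − 31258.24 = 572.36; nΣv² − (Σv)² = 6201.05 − 5402.25 = 798.8
r = -326.3 / √(572.36 × 798.8) = -326.3 / 676.1665 ≈ -0.4826

-0.4826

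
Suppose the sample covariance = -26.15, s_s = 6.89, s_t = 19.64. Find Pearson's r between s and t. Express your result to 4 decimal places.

r = Cov(s,t) / (s_s · s_t) = -26.15 / (6.89 × 19.64)
  = -26.15 / 135.3196 ≈ -0.1932

-0.1932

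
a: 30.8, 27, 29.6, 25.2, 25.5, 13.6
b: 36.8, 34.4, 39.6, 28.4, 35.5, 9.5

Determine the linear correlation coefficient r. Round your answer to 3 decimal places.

0.967

n = 6, Σa = 151.7, Σb = 184.2, Σa² = 4024.05, Σb² = 6262.82, Σab = 4984.53
nΣab − ΣaΣb = 29907.18 − 27943.14 = 1964.04
nΣa² − (Σa)² = 24144.3 − 23012.89 = 1131.41; nΣb² − (Σb)² = 37576.92 − 33929.64 = 3647.28
r = 1964.04 / √(1131.41 × 3647.28) = 1964.04 / 2031.3958 ≈ 0.967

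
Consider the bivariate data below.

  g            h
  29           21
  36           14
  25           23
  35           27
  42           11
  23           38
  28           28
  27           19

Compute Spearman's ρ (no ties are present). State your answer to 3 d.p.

Rank g: 5, 7, 2, 6, 8, 1, 4, 3
Rank h: 4, 2, 5, 6, 1, 8, 7, 3
d = rank(g) − rank(h): 1, 5, -3, 0, 7, -7, -3, 0; Σd² = 142
ρ = 1 − 6Σd² / [n(n²−1)] = 1 − 6×142 / (8×63) = 1 − 852/504 ≈ -0.690

-0.690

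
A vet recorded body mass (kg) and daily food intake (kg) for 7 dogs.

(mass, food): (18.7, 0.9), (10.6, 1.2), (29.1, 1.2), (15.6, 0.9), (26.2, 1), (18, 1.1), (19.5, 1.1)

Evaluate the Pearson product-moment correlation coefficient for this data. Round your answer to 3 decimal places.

0.082

n = 7, Σx = 137.7, Σy = 7.4, Σx² = 2942.91, Σy² = 7.92, Σxy = 145.96
nΣxy − ΣxΣy = 1021.72 − 1018.98 = 2.74
nΣx² − (Σx)² = 20600.37 − 18961.29 = 1639.08; nΣy² − (Σy)² = 55.44 − 54.76 = 0.68
r = 2.74 / √(1639.08 × 0.68) = 2.74 / 33.3852 ≈ 0.082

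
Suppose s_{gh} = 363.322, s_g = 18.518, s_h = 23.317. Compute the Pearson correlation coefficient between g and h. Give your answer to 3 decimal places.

r = Cov(g,h) / (s_g · s_h) = 363.322 / (18.518 × 23.317)
  = 363.322 / 431.7842 ≈ 0.841

0.841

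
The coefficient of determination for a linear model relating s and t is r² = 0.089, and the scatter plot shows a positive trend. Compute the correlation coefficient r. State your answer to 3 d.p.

|r| = √0.089 = 0.298
The association is positive, so r = 0.298.

0.298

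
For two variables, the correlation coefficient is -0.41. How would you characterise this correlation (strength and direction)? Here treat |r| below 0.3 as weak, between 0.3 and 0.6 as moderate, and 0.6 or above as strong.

moderate negative

r = -0.41 < 0 so the relationship is negative.
|r| = 0.41, which falls in the moderate range.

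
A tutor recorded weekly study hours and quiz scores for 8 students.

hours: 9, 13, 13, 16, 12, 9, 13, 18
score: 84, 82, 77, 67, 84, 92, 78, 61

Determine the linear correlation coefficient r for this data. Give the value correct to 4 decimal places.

n = 8, Σx = 103, Σy = 625, Σx² = 1393, Σy² = 49523, Σxy = 7843
nΣxy − ΣxΣy = 62744 − 64375 = -1631
nΣx² − (Σx)² = 11144 − 10609 = 535; nΣy² − (Σy)² = 396184 − 390625 = 5559
r = -1631 / √(535 × 5559) = -1631 / 1724.5478 ≈ -0.9458

-0.9458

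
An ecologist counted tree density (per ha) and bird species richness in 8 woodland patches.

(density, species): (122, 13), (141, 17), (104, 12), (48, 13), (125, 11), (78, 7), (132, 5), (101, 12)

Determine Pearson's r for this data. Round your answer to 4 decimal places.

n = 8, Σx = 851, Σy = 90, Σx² = 97219, Σy² = 1110, Σxy = 9648
nΣxy − ΣxΣy = 77184 − 76590 = 594
nΣx² − (Σx)² = 777752 − 724201 = 53551; nΣy² − (Σy)² = 8880 − 8100 = 780
r = 594 / √(53551 × 780) = 594 / 6462.9544 ≈ 0.0919

0.0919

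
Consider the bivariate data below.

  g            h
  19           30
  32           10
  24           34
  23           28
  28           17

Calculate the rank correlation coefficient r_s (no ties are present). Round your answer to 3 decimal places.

Rank g: 1, 5, 3, 2, 4
Rank h: 4, 1, 5, 3, 2
d = rank(g) − rank(h): -3, 4, -2, -1, 2; Σd² = 34
ρ = 1 − 6Σd² / [n(n²−1)] = 1 − 6×34 / (5×24) = 1 − 204/120 ≈ -0.700

-0.700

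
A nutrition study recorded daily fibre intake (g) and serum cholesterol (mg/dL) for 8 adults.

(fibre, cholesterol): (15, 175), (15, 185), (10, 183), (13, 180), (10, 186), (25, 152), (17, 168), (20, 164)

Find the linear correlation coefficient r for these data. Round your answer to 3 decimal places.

n = 8, Σx = 125, Σy = 1393, Σx² = 2133, Σy² = 243559, Σxy = 21366
nΣxy − ΣxΣy = 170928 − 174125 = -3197
nΣx² − (Σx)² = 17064 − 15625 = 1439; nΣy² − (Σy)² = 1948472 − 1940449 = 8023
r = -3197 / √(1439 × 8023) = -3197 / 3397.8077 ≈ -0.941

-0.941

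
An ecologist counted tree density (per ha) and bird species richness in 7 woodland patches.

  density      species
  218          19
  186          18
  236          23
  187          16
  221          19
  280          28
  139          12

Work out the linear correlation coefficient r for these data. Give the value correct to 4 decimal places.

n = 7, Σx = 1467, Σy = 135, Σx² = 319347, Σy² = 2759, Σxy = 29617
nΣxy − ΣxΣy = 207319 − 198045 = 9274
nΣx² − (Σx)² = 2235429 − 2152089 = 83340; nΣy² − (Σy)² = 19313 − 18225 = 1088
r = 9274 / √(83340 × 1088) = 9274 / 9522.2854 ≈ 0.9739

0.9739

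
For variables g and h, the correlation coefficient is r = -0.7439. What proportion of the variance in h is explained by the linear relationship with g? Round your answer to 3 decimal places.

r² = (-0.7439)² = 0.553

0.553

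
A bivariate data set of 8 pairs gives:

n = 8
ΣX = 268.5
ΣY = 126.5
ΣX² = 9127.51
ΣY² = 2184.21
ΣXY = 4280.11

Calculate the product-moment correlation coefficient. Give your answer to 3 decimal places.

0.236

r = (nΣXY − ΣXΣY) / √[(nΣX² − (ΣX)²)(nΣY² − (ΣY)²)]
Numerator: 8×4280.11 − 268.5×126.5 = 275.63
Denominator: √[(73020.08 − 72092.25)(17473.68 − 16002.25)] = √[927.83 × 1471.43] = 1168.4335
r = 275.63 / 1168.4335 ≈ 0.236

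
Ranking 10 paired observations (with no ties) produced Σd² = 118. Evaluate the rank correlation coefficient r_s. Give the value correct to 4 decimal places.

0.2848

ρ = 1 − 6Σd² / [n(n²−1)] = 1 − 6×118 / (10×99)
  = 1 − 708/990 = 1 − 0.71515 ≈ 0.2848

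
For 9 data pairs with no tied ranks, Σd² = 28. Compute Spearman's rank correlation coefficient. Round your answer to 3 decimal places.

0.767

ρ = 1 − 6Σd² / [n(n²−1)] = 1 − 6×28 / (9×80)
  = 1 − 168/720 = 1 − 0.2333 ≈ 0.767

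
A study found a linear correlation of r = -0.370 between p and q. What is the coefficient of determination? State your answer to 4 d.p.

0.1369

r² = (-0.370)² = 0.1369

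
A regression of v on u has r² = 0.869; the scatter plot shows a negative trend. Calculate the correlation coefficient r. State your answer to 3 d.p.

|r| = √0.869 = 0.932
The association is negative, so r = −0.932.

-0.932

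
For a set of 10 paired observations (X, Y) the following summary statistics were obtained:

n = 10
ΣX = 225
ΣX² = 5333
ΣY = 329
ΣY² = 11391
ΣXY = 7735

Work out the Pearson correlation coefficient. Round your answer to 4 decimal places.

r = (nΣXY − ΣXΣY) / √[(nΣX² − (ΣX)²)(nΣY² − (ΣY)²)]
Numerator: 10×7735 − 225×329 = 3325
Denominator: √[(53330 − 50625)(113910 − 108241)] = √[2705 × 5669] = 3915.9475
r = 3325 / 3915.9475 ≈ 0.8491

0.8491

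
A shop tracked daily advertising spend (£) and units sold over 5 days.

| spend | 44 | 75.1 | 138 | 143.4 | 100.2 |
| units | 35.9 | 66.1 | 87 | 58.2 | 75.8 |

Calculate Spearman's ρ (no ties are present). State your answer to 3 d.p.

0.400

Rank spend: 1, 2, 4, 5, 3
Rank units: 1, 3, 5, 2, 4
d = rank(spend) − rank(units): 0, -1, -1, 3, -1; Σd² = 12
ρ = 1 − 6Σd² / [n(n²−1)] = 1 − 6×12 / (5×24) = 1 − 72/120 ≈ 0.400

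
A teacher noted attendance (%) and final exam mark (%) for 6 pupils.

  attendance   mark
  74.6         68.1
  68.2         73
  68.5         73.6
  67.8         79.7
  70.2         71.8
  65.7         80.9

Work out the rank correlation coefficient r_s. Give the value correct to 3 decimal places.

-0.943

Rank attendance: 6, 3, 4, 2, 5, 1
Rank mark: 1, 3, 4, 5, 2, 6
d = rank(attendance) − rank(mark): 5, 0, 0, -3, 3, -5; Σd² = 68
ρ = 1 − 6Σd² / [n(n²−1)] = 1 − 6×68 / (6×35) = 1 − 408/210 ≈ -0.943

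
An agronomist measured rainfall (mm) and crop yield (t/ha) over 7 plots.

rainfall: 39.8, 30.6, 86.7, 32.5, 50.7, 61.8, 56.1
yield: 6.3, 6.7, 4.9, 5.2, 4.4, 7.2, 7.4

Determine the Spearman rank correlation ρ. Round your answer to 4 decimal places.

Rank rainfall: 3, 1, 7, 2, 4, 6, 5
Rank yield: 4, 5, 2, 3, 1, 6, 7
d = rank(rainfall) − rank(yield): -1, -4, 5, -1, 3, 0, -2; Σd² = 56
ρ = 1 − 6Σd² / [n(n²−1)] = 1 − 6×56 / (7×48) = 1 − 336/336 ≈ 0.0000

0.0000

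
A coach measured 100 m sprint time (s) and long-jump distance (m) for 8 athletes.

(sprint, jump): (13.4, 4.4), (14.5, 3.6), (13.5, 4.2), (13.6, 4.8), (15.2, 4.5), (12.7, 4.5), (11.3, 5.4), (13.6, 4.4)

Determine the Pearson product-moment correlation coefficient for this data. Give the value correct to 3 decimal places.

-0.691

n = 8, Σx = 107.8, Σy = 35.8, Σx² = 1462, Σy² = 162.02, Σxy = 479.55
nΣxy − ΣxΣy = 3836.4 − 3859.24 = -22.84
nΣx² − (Σx)² = 11696 − 11620.84 = 75.16; nΣy² − (Σy)² = 1296.16 − 1281.64 = 14.52
r = -22.84 / √(75.16 × 14.52) = -22.84 / 33.0352 ≈ -0.691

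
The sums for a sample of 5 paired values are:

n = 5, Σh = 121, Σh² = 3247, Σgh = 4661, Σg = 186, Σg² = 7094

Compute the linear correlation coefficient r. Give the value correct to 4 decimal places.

0.6769

r = (nΣgh − ΣgΣh) / √[(nΣg² − (Σg)²)(nΣh² − (Σh)²)]
Numerator: 5×4661 − 186×121 = 799
Denominator: √[(35470 − 34596)(16235 − 14641)] = √[874 × 1594] = 1180.3203
r = 799 / 1180.3203 ≈ 0.6769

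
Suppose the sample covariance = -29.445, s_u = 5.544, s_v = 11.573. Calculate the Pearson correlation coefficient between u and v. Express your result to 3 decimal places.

r = Cov(u,v) / (s_u · s_v) = -29.445 / (5.544 × 11.573)
  = -29.445 / 64.1607 ≈ -0.459

-0.459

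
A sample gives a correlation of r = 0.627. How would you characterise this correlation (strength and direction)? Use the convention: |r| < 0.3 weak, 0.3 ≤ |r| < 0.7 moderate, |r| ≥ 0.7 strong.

moderate positive

r = 0.627 > 0 so the relationship is positive.
|r| = 0.627, which falls in the moderate range.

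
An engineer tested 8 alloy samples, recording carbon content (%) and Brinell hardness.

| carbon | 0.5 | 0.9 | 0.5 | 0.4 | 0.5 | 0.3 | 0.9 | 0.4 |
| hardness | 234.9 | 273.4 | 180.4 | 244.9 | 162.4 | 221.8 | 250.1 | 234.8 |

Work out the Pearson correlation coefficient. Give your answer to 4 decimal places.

n = 8, Σx = 4.4, Σy = 1802.7, Σx² = 2.78, Σy² = 415695.79, Σxy = 1018.42
nΣxy − ΣxΣy = 8147.36 − 7931.88 = 215.48
nΣx² − (Σx)² = 22.24 − 19.36 = 2.88; nΣy² − (Σy)² = 3325566.32 − 3249727.29 = 75839.03
r = 215.48 / √(2.88 × 75839.03) = 215.48 / 467.3504 ≈ 0.4611

0.4611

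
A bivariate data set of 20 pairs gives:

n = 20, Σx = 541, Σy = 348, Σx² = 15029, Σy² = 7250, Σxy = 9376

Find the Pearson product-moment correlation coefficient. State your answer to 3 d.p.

-0.054

r = (nΣxy − ΣxΣy) / √[(nΣx² − (Σx)²)(nΣy² − (Σy)²)]
Numerator: 20×9376 − 541×348 = -748
Denominator: √[(300580 − 292681)(145000 − 121104)] = √[7899 × 23896] = 13738.7956
r = -748 / 13738.7956 ≈ -0.054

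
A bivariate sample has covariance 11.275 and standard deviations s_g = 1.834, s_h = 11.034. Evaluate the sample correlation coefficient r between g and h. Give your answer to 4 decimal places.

0.5572

r = Cov(g,h) / (s_g · s_h) = 11.275 / (1.834 × 11.034)
  = 11.275 / 20.2364 ≈ 0.5572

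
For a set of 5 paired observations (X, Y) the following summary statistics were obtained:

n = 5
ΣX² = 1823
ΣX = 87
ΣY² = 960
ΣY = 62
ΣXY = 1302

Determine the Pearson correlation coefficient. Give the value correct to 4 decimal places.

r = (nΣXY − ΣXΣY) / √[(nΣX² − (ΣX)²)(nΣY² − (ΣY)²)]
Numerator: 5×1302 − 87×62 = 1116
Denominator: √[(9115 − 7569)(4800 − 3844)] = √[1546 × 956] = 1215.7204
r = 1116 / 1215.7204 ≈ 0.9180

0.9180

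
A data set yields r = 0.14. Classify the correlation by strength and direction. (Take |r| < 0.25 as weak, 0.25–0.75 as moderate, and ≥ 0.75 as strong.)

weak positive

r = 0.14 > 0 so the relationship is positive.
|r| = 0.14, which falls in the weak range.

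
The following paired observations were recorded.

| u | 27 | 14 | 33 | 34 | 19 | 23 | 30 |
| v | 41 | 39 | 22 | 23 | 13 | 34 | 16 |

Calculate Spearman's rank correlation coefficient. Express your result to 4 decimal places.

Rank u: 4, 1, 6, 7, 2, 3, 5
Rank v: 7, 6, 3, 4, 1, 5, 2
d = rank(u) − rank(v): -3, -5, 3, 3, 1, -2, 3; Σd² = 66
ρ = 1 − 6Σd² / [n(n²−1)] = 1 − 6×66 / (7×48) = 1 − 396/336 ≈ -0.1786

-0.1786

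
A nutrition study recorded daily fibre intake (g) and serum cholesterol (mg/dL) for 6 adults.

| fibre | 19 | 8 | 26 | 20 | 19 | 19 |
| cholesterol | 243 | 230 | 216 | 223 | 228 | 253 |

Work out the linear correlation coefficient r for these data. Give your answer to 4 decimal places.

n = 6, Σx = 111, Σy = 1393, Σx² = 2223, Σy² = 324327, Σxy = 25672
nΣxy − ΣxΣy = 154032 − 154623 = -591
nΣx² − (Σx)² = 13338 − 12321 = 1017; nΣy² − (Σy)² = 1945962 − 1940449 = 5513
r = -591 / √(1017 × 5513) = -591 / 2367.8516 ≈ -0.2496

-0.2496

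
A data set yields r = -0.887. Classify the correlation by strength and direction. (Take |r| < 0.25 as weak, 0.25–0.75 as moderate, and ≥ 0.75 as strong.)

strong negative

r = -0.887 < 0 so the relationship is negative.
|r| = 0.887, which falls in the strong range.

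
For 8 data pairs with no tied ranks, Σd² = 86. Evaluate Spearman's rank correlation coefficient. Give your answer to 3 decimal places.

-0.024

ρ = 1 − 6Σd² / [n(n²−1)] = 1 − 6×86 / (8×63)
  = 1 − 516/504 = 1 − 1.0238 ≈ -0.024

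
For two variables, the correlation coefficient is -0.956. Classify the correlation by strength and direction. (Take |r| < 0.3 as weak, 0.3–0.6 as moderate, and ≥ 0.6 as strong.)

r = -0.956 < 0 so the relationship is negative.
|r| = 0.956, which falls in the strong range.

strong negative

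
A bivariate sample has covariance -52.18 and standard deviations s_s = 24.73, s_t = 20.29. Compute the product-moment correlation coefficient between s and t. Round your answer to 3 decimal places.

-0.104

r = Cov(s,t) / (s_s · s_t) = -52.18 / (24.73 × 20.29)
  = -52.18 / 501.7717 ≈ -0.104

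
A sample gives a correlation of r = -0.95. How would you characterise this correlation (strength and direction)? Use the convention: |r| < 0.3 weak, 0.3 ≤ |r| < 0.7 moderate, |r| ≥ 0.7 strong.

r = -0.95 < 0 so the relationship is negative.
|r| = 0.95, which falls in the strong range.

strong negative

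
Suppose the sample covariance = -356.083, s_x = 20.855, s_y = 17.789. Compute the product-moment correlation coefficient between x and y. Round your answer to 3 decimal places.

-0.960

r = Cov(x,y) / (s_x · s_y) = -356.083 / (20.855 × 17.789)
  = -356.083 / 370.9896 ≈ -0.960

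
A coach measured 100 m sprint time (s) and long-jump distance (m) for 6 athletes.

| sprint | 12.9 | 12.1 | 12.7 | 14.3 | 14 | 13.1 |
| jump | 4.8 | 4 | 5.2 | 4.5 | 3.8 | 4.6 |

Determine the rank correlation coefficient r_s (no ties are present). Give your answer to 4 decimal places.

Rank sprint: 3, 1, 2, 6, 5, 4
Rank jump: 5, 2, 6, 3, 1, 4
d = rank(sprint) − rank(jump): -2, -1, -4, 3, 4, 0; Σd² = 46
ρ = 1 − 6Σd² / [n(n²−1)] = 1 − 6×46 / (6×35) = 1 − 276/210 ≈ -0.3143

-0.3143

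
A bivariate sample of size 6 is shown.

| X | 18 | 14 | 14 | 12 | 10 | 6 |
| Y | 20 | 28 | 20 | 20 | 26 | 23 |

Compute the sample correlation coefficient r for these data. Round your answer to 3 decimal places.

-0.276

n = 6, ΣX = 74, ΣY = 137, ΣX² = 996, ΣY² = 3189, ΣXY = 1670
nΣXY − ΣXΣY = 10020 − 10138 = -118
nΣX² − (ΣX)² = 5976 − 5476 = 500; nΣY² − (ΣY)² = 19134 − 18769 = 365
r = -118 / √(500 × 365) = -118 / 427.2002 ≈ -0.276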